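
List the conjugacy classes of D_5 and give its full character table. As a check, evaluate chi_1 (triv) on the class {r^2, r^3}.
Conjugacy classes: {e} of size 1, {r^1, r^4} of size 2, {r^2, r^3} of size 2, {s, sr, ..., sr^4} of size 5.
Character table:
  irrep \ class              {e} (size 1)  {r^1, r^4} (size 2)  {r^2, r^3} (size 2)  {s, sr, ..., sr^4} (size 5)
  chi_1 (triv)               1             1                    1                    1                          
  chi_2 (sign: r->1, s->-1)  1             1                    1                    -1                         
  chi_3 (2d, j=1)            2             -1/2 + sqrt(5)/2     -sqrt(5)/2 - 1/2     0                          
  chi_4 (2d, j=2)            2             -sqrt(5)/2 - 1/2     -1/2 + sqrt(5)/2     0                          

Spot check: chi_1 (triv) on {r^2, r^3} = 1.

Proof sketch: D_5 has order 2*5 = 10 with 4 conjugacy classes, hence 4 irreducibles. Sum of squared dims 1 + 1 + 4 + 4 = 10 = |G|. Linear characters come from the abelianisation; the 2-dimensional irreps have character r^k -> 2*cos(2*pi*j*k/5), reflections -> 0.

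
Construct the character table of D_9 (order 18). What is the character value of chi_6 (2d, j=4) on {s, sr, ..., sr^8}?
Conjugacy classes: {e} of size 1, {r^1, r^8} of size 2, {r^2, r^7} of size 2, {r^3, r^6} of size 2, {r^4, r^5} of size 2, {s, sr, ..., sr^8} of size 9.
Character table:
  irrep \ class              {e} (size 1)  {r^1, r^8} (size 2)  {r^2, r^7} (size 2)  {r^3, r^6} (size 2)  {r^4, r^5} (size 2)  {s, sr, ..., sr^8} (size 9)
  chi_1 (triv)               1             1                    1                    1                    1                    1                          
  chi_2 (sign: r->1, s->-1)  1             1                    1                    1                    1                    -1                         
  chi_3 (2d, j=1)            2             2*cos(2*pi/9)        2*cos(4*pi/9)        -1                   -2*cos(pi/9)         0                          
  chi_4 (2d, j=2)            2             2*cos(4*pi/9)        -2*cos(pi/9)         -1                   2*cos(2*pi/9)        0                          
  chi_5 (2d, j=3)            2             -1                   -1                   2                    -1                   0                          
  chi_6 (2d, j=4)            2             -2*cos(pi/9)         2*cos(2*pi/9)        -1                   2*cos(4*pi/9)        0                          

Spot check: chi_6 (2d, j=4) on {s, sr, ..., sr^8} = 0.

Argument: D_9 has order 2*9 = 18 with 6 conjugacy classes, hence 6 irreducibles. Sum of squared dims 1 + 1 + 4 + 4 + 4 + 4 = 18 = |G|. Linear characters come from the abelianisation; the 2-dimensional irreps have character r^k -> 2*cos(2*pi*j*k/9), reflections -> 0.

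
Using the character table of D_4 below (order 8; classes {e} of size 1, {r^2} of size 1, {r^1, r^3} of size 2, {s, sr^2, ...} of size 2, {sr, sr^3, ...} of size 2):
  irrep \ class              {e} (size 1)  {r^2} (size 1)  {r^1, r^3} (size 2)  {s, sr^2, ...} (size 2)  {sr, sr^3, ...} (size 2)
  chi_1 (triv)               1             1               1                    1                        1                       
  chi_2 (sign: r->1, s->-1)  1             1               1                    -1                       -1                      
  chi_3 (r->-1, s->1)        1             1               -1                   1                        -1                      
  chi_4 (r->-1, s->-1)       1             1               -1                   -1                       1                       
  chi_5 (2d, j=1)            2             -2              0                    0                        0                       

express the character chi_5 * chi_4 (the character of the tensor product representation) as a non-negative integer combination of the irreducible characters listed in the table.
chi_5 tensor chi_4 = chi_5 (all other irreducibles have multiplicity 0).

Why: The character of a tensor product is the pointwise product (chi_5 * chi_4)(C) = chi_5(C) * chi_4(C):
  {e}: (2)*(1), {r^2}: (-2)*(1), {r^1, r^3}: (0)*(-1), {s, sr^2, ...}: (0)*(-1), {sr, sr^3, ...}: (0)*(1)
so (chi_5 * chi_4) takes values
  {e} -> 2, {r^2} -> -2, {r^1, r^3} -> 0, {s, sr^2, ...} -> 0, {sr, sr^3, ...} -> 0.
Now take the inner product of this character with each irreducible chi from the table, <chi_5*chi_4, chi> = (1/8) sum_C |C| (chi_5*chi_4)(C) conj(chi(C)):
  <chi_5*chi_4, chi_1> = (1/8)[1*(2)*conj(1) + 1*(-2)*conj(1) + 2*(0)*conj(1) + 2*(0)*conj(1) + 2*(0)*conj(1)]
      = (1/8)[(2) + (-2) + (0) + (0) + (0)] = 0/8 = 0
  <chi_5*chi_4, chi_2> = (1/8)[1*(2)*conj(1) + 1*(-2)*conj(1) + 2*(0)*conj(1) + 2*(0)*conj(-1) + 2*(0)*conj(-1)]
      = (1/8)[(2) + (-2) + (0) + (0) + (0)] = 0/8 = 0
  <chi_5*chi_4, chi_3> = (1/8)[1*(2)*conj(1) + 1*(-2)*conj(1) + 2*(0)*conj(-1) + 2*(0)*conj(1) + 2*(0)*conj(-1)]
      = (1/8)[(2) + (-2) + (0) + (0) + (0)] = 0/8 = 0
  <chi_5*chi_4, chi_4> = (1/8)[1*(2)*conj(1) + 1*(-2)*conj(1) + 2*(0)*conj(-1) + 2*(0)*conj(-1) + 2*(0)*conj(1)]
      = (1/8)[(2) + (-2) + (0) + (0) + (0)] = 0/8 = 0
  <chi_5*chi_4, chi_5> = (1/8)[1*(2)*conj(2) + 1*(-2)*conj(-2) + 2*(0)*conj(0) + 2*(0)*conj(0) + 2*(0)*conj(0)]
      = (1/8)[(4) + (4) + (0) + (0) + (0)] = 8/8 = 1
Hence the multiplicities are chi_5: 1. Dimension check: dim(chi_5)*dim(chi_4) = 2*1 = 2 and sum (mult * dim) = 1*2 = 2.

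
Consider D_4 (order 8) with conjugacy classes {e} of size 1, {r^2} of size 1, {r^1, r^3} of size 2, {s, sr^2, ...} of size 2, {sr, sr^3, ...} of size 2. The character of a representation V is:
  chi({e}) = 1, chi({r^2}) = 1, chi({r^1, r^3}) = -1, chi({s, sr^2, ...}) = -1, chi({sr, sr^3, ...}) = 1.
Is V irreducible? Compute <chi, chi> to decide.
Irreducible: <chi, chi> = 1.

Derivation: <chi, chi> = (1/|G|) sum_C |C| * |chi(C)|^2 = (1/8)[1*|1|^2 + 1*|1|^2 + 2*|-1|^2 + 2*|-1|^2 + 2*|1|^2]
  = (1/8)[(1) + (1) + (2) + (2) + (2)] = 8/8 = 1.
A character is irreducible iff <chi, chi> = 1, so this representation is irreducible.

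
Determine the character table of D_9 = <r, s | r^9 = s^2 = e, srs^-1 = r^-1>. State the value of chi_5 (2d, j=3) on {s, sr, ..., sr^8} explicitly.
Conjugacy classes: {e} of size 1, {r^1, r^8} of size 2, {r^2, r^7} of size 2, {r^3, r^6} of size 2, {r^4, r^5} of size 2, {s, sr, ..., sr^8} of size 9.
Character table:
  irrep \ class              {e} (size 1)  {r^1, r^8} (size 2)  {r^2, r^7} (size 2)  {r^3, r^6} (size 2)  {r^4, r^5} (size 2)  {s, sr, ..., sr^8} (size 9)
  chi_1 (triv)               1             1                    1                    1                    1                    1                          
  chi_2 (sign: r->1, s->-1)  1             1                    1                    1                    1                    -1                         
  chi_3 (2d, j=1)            2             2*cos(2*pi/9)        2*cos(4*pi/9)        -1                   -2*cos(pi/9)         0                          
  chi_4 (2d, j=2)            2             2*cos(4*pi/9)        -2*cos(pi/9)         -1                   2*cos(2*pi/9)        0                          
  chi_5 (2d, j=3)            2             -1                   -1                   2                    -1                   0                          
  chi_6 (2d, j=4)            2             -2*cos(pi/9)         2*cos(2*pi/9)        -1                   2*cos(4*pi/9)        0                          

Spot check: chi_5 (2d, j=3) on {s, sr, ..., sr^8} = 0.

Working: D_9 has order 2*9 = 18 with 6 conjugacy classes, hence 6 irreducibles. Sum of squared dims 1 + 1 + 4 + 4 + 4 + 4 = 18 = |G|. Linear characters come from the abelianisation; the 2-dimensional irreps have character r^k -> 2*cos(2*pi*j*k/9), reflections -> 0.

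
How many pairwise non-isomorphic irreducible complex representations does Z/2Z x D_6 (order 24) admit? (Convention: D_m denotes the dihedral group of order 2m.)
12

Why: The number of irreducible complex representations of a finite group equals its number of conjugacy classes. For a direct product, #classes(G x H) = #classes(G) * #classes(H). Z/2Z has 2 classes (abelian), D_6 has 6 classes, so 2 * 6 = 12, so Z/2Z x D_6 (order 24) has exactly 12 irreducible complex representations.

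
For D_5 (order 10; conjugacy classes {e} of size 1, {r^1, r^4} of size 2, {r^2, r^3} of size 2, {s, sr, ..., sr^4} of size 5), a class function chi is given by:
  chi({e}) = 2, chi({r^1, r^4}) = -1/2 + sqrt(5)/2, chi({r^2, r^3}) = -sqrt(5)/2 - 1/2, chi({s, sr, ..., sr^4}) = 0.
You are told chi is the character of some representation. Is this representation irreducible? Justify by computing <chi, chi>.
Irreducible: <chi, chi> = 1.

Solution. <chi, chi> = (1/|G|) sum_C |C| * |chi(C)|^2 = (1/10)[1*|2|^2 + 2*|-1/2 + sqrt(5)/2|^2 + 2*|-sqrt(5)/2 - 1/2|^2 + 5*|0|^2]
  = (1/10)[(4) + (3 - sqrt(5)) + (sqrt(5) + 3) + (0)] = 10/10 = 1.
A character is irreducible iff <chi, chi> = 1, so this representation is irreducible.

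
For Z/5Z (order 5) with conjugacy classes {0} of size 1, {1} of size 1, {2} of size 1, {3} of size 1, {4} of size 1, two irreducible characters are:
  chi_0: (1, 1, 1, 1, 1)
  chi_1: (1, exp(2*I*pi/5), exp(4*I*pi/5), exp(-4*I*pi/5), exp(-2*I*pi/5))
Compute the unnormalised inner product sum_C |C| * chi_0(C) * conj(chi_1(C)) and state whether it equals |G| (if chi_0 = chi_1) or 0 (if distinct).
Sum = 0; so <chi_0, chi_1> = 0 (distinct irreducibles are orthogonal).

Details: Compute term by term over conjugacy classes (|C| * chi_0(C) * conj(chi_1(C))):
  1*(1)*conj(1) + 1*(1)*conj(exp(2*I*pi/5)) + 1*(1)*conj(exp(4*I*pi/5)) + 1*(1)*conj(exp(-4*I*pi/5)) + 1*(1)*conj(exp(-2*I*pi/5))
  = (1) + (exp(-2*I*pi/5)) + (exp(-4*I*pi/5)) + (exp(4*I*pi/5)) + (exp(2*I*pi/5))
  = 0.
(Exp terms are combined using exp(i*s)*conj(exp(i*t)) = exp(i*(s-t)), and sums of them are collapsed using the identity that for every m > 1 the m distinct m-th roots of unity sum to 0, e.g. 1 + exp(2*I*pi/3) + exp(-2*I*pi/3) = 0.)
Dividing by |G| = 5 gives 0/5 = 0, matching the row-orthogonality relation <chi_0, chi_1> = [chi_0 = chi_1].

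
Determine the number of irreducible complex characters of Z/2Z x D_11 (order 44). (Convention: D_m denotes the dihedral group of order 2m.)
14

Argument: The number of irreducible complex representations of a finite group equals its number of conjugacy classes. For a direct product, #classes(G x H) = #classes(G) * #classes(H). Z/2Z has 2 classes (abelian), D_11 has 7 classes, so 2 * 7 = 14, so Z/2Z x D_11 (order 44) has exactly 14 irreducible complex representations.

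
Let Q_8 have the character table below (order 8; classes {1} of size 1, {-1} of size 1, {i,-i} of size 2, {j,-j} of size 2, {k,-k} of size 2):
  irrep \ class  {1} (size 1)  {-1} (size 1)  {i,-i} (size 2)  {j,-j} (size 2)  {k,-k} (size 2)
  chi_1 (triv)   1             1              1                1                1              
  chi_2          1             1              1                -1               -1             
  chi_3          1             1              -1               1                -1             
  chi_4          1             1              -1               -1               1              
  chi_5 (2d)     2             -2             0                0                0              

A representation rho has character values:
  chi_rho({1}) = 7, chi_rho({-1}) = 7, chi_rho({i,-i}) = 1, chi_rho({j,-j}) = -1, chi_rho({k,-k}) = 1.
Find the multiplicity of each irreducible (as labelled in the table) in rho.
Multiplicities: chi_1: 2, chi_2: 2, chi_3: 1, chi_4: 2, chi_5: 0.

Derivation: Use <chi_rho, chi> = (1/|G|) sum_C |C| * chi_rho(C) * conj(chi(C)) with |G| = 8 for each irreducible chi in the table:
  <chi_rho, chi_1> = (1/8)[1*(7)*conj(1) + 1*(7)*conj(1) + 2*(1)*conj(1) + 2*(-1)*conj(1) + 2*(1)*conj(1)]
      = (1/8)[(7) + (7) + (2) + (-2) + (2)] = 16/8 = 2
  <chi_rho, chi_2> = (1/8)[1*(7)*conj(1) + 1*(7)*conj(1) + 2*(1)*conj(1) + 2*(-1)*conj(-1) + 2*(1)*conj(-1)]
      = (1/8)[(7) + (7) + (2) + (2) + (-2)] = 16/8 = 2
  <chi_rho, chi_3> = (1/8)[1*(7)*conj(1) + 1*(7)*conj(1) + 2*(1)*conj(-1) + 2*(-1)*conj(1) + 2*(1)*conj(-1)]
      = (1/8)[(7) + (7) + (-2) + (-2) + (-2)] = 8/8 = 1
  <chi_rho, chi_4> = (1/8)[1*(7)*conj(1) + 1*(7)*conj(1) + 2*(1)*conj(-1) + 2*(-1)*conj(-1) + 2*(1)*conj(1)]
      = (1/8)[(7) + (7) + (-2) + (2) + (2)] = 16/8 = 2
  <chi_rho, chi_5> = (1/8)[1*(7)*conj(2) + 1*(7)*conj(-2) + 2*(1)*conj(0) + 2*(-1)*conj(0) + 2*(1)*conj(0)]
      = (1/8)[(14) + (-14) + (0) + (0) + (0)] = 0/8 = 0
Dimension check: dim(rho) = sum (mult * dim) = 2*1 + 2*1 + 1*1 + 2*1 + 0*2 = 7 = chi_rho(e) = 7.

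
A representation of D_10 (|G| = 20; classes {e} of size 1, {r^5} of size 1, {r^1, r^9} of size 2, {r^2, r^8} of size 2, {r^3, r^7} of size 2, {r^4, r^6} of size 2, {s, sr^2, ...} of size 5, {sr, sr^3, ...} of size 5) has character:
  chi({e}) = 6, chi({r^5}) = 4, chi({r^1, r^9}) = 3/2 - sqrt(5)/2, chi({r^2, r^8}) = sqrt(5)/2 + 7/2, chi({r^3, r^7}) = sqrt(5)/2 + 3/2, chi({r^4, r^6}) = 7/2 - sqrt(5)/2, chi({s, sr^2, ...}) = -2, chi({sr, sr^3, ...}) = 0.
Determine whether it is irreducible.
Not irreducible (reducible): <chi, chi> = 7 > 1.

Reasoning: <chi, chi> = (1/|G|) sum_C |C| * |chi(C)|^2 = (1/20)[1*|6|^2 + 1*|4|^2 + 2*|3/2 - sqrt(5)/2|^2 + 2*|sqrt(5)/2 + 7/2|^2 + 2*|sqrt(5)/2 + 3/2|^2 + 2*|7/2 - sqrt(5)/2|^2 + 5*|-2|^2 + 5*|0|^2]
  = (1/20)[(36) + (16) + (7 - 3*sqrt(5)) + (7*sqrt(5) + 27) + (3*sqrt(5) + 7) + (27 - 7*sqrt(5)) + (20) + (0)] = 140/20 = 7.
A character is irreducible iff <chi, chi> = 1, so this representation is reducible.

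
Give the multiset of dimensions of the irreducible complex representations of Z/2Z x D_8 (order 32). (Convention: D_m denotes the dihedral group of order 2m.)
Dimensions: 1, 1, 1, 1, 1, 1, 1, 1, 2, 2, 2, 2, 2, 2

Reasoning: There are 14 irreducibles (= number of conjugacy classes). Their dimensions d_i satisfy sum d_i^2 = |G| = 32: 1 + 1 + 1 + 1 + 1 + 1 + 1 + 1 + 4 + 4 + 4 + 4 + 4 + 4 = 32. (For the product with Z/2Z: each of the 2 1-dim characters of Z/2Z tensors with each irrep of D_8, giving 2 copies of each D_8-dimension.)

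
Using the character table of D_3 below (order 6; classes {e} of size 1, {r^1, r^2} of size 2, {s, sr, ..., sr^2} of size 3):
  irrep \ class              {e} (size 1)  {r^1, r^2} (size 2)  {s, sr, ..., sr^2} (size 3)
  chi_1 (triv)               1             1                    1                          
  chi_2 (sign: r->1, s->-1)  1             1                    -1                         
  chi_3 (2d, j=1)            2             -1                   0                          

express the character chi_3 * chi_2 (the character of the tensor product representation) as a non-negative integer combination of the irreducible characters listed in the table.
chi_3 tensor chi_2 = chi_3 (all other irreducibles have multiplicity 0).

Derivation: The character of a tensor product is the pointwise product (chi_3 * chi_2)(C) = chi_3(C) * chi_2(C):
  {e}: (2)*(1), {r^1, r^2}: (-1)*(1), {s, sr, ..., sr^2}: (0)*(-1)
so (chi_3 * chi_2) takes values
  {e} -> 2, {r^1, r^2} -> -1, {s, sr, ..., sr^2} -> 0.
Now take the inner product of this character with each irreducible chi from the table, <chi_3*chi_2, chi> = (1/6) sum_C |C| (chi_3*chi_2)(C) conj(chi(C)):
  <chi_3*chi_2, chi_1> = (1/6)[1*(2)*conj(1) + 2*(-1)*conj(1) + 3*(0)*conj(1)]
      = (1/6)[(2) + (-2) + (0)] = 0/6 = 0
  <chi_3*chi_2, chi_2> = (1/6)[1*(2)*conj(1) + 2*(-1)*conj(1) + 3*(0)*conj(-1)]
      = (1/6)[(2) + (-2) + (0)] = 0/6 = 0
  <chi_3*chi_2, chi_3> = (1/6)[1*(2)*conj(2) + 2*(-1)*conj(-1) + 3*(0)*conj(0)]
      = (1/6)[(4) + (2) + (0)] = 6/6 = 1
Hence the multiplicities are chi_3: 1. Dimension check: dim(chi_3)*dim(chi_2) = 2*1 = 2 and sum (mult * dim) = 1*2 = 2.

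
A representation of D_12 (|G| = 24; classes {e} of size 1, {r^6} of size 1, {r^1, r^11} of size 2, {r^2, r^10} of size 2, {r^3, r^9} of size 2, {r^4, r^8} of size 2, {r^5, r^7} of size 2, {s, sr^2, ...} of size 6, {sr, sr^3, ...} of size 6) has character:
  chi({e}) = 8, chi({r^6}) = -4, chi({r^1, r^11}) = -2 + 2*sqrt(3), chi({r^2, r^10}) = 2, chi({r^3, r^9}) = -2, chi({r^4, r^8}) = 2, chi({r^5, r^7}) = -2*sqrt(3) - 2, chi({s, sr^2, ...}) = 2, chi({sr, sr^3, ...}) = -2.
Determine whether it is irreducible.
Not irreducible (reducible): <chi, chi> = 9 > 1.

Derivation: <chi, chi> = (1/|G|) sum_C |C| * |chi(C)|^2 = (1/24)[1*|8|^2 + 1*|-4|^2 + 2*|-2 + 2*sqrt(3)|^2 + 2*|2|^2 + 2*|-2|^2 + 2*|2|^2 + 2*|-2*sqrt(3) - 2|^2 + 6*|2|^2 + 6*|-2|^2]
  = (1/24)[(64) + (16) + (32 - 16*sqrt(3)) + (8) + (8) + (8) + (16*sqrt(3) + 32) + (24) + (24)] = 216/24 = 9.
A character is irreducible iff <chi, chi> = 1, so this representation is reducible.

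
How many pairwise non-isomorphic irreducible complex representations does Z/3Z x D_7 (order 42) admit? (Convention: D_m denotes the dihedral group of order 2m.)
15

Working: The number of irreducible complex representations of a finite group equals its number of conjugacy classes. For a direct product, #classes(G x H) = #classes(G) * #classes(H). Z/3Z has 3 classes (abelian), D_7 has 5 classes, so 3 * 5 = 15, so Z/3Z x D_7 (order 42) has exactly 15 irreducible complex representations.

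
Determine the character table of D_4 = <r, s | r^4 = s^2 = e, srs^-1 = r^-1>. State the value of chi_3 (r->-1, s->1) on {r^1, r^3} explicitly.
Conjugacy classes: {e} of size 1, {r^2} of size 1, {r^1, r^3} of size 2, {s, sr^2, ...} of size 2, {sr, sr^3, ...} of size 2.
Character table:
  irrep \ class              {e} (size 1)  {r^2} (size 1)  {r^1, r^3} (size 2)  {s, sr^2, ...} (size 2)  {sr, sr^3, ...} (size 2)
  chi_1 (triv)               1             1               1                    1                        1                       
  chi_2 (sign: r->1, s->-1)  1             1               1                    -1                       -1                      
  chi_3 (r->-1, s->1)        1             1               -1                   1                        -1                      
  chi_4 (r->-1, s->-1)       1             1               -1                   -1                       1                       
  chi_5 (2d, j=1)            2             -2              0                    0                        0                       

Spot check: chi_3 (r->-1, s->1) on {r^1, r^3} = -1.

D_4 has order 2*4 = 8 with 5 conjugacy classes, hence 5 irreducibles. Sum of squared dims 1 + 1 + 1 + 1 + 4 = 8 = |G|. Linear characters come from the abelianisation; the 2-dimensional irreps have character r^k -> 2*cos(2*pi*j*k/4), reflections -> 0.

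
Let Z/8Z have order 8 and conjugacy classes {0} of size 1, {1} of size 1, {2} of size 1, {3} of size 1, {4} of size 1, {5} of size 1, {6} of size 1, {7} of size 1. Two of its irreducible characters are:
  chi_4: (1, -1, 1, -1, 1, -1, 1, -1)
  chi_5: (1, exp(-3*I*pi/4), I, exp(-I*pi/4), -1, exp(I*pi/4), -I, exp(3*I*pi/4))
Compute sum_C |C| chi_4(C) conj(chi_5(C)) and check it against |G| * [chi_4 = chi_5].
Sum = 0; so <chi_4, chi_5> = 0 (distinct irreducibles are orthogonal).

Working: Compute term by term over conjugacy classes (|C| * chi_4(C) * conj(chi_5(C))):
  1*(1)*conj(1) + 1*(-1)*conj(exp(-3*I*pi/4)) + 1*(1)*conj(I) + 1*(-1)*conj(exp(-I*pi/4)) + 1*(1)*conj(-1) + 1*(-1)*conj(exp(I*pi/4)) + 1*(1)*conj(-I) + 1*(-1)*conj(exp(3*I*pi/4))
  = (1) + (-exp(3*I*pi/4)) + (-I) + (-exp(I*pi/4)) + (-1) + (-exp(-I*pi/4)) + (I) + (-exp(-3*I*pi/4))
  = 0.
(Exp terms are combined using exp(i*s)*conj(exp(i*t)) = exp(i*(s-t)), and sums of them are collapsed using the identity that for every m > 1 the m distinct m-th roots of unity sum to 0, e.g. 1 + exp(2*I*pi/3) + exp(-2*I*pi/3) = 0.)
Dividing by |G| = 8 gives 0/8 = 0, matching the row-orthogonality relation <chi_4, chi_5> = [chi_4 = chi_5].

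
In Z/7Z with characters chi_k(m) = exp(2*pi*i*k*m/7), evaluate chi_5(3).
chi_5(3) = zeta_7^15 = exp(2*I*pi/7)

Justification: chi_5(3) = zeta_7^(5*3) = zeta_7^15. Since zeta_7^7 = 1, this equals zeta_7^1 = exp(2*pi*i*1/7) = exp(2*I*pi/7).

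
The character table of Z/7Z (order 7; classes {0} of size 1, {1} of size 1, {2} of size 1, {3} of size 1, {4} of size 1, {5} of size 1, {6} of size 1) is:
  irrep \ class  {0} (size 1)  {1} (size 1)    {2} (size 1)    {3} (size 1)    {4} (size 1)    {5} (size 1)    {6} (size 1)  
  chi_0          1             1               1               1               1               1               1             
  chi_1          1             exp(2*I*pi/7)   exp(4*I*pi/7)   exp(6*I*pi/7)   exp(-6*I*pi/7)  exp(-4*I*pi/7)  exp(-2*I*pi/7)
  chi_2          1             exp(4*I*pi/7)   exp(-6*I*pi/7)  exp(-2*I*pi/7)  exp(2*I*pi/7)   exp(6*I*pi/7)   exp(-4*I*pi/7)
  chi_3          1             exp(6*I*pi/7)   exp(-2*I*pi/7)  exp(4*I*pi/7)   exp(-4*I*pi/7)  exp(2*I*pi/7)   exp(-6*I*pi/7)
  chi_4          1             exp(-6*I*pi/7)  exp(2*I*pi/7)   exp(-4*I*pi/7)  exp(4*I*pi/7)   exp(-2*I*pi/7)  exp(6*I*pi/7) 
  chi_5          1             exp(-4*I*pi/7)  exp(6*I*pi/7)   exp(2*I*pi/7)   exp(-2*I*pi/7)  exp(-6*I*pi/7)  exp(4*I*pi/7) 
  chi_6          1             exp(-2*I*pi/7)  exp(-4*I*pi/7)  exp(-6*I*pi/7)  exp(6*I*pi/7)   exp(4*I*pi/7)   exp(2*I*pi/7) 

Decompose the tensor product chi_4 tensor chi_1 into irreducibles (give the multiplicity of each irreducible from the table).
chi_4 tensor chi_1 = chi_5 (all other irreducibles have multiplicity 0).

Details: The character of a tensor product is the pointwise product (chi_4 * chi_1)(C) = chi_4(C) * chi_1(C):
  {0}: (1)*(1), {1}: (exp(-6*I*pi/7))*(exp(2*I*pi/7)), {2}: (exp(2*I*pi/7))*(exp(4*I*pi/7)), {3}: (exp(-4*I*pi/7))*(exp(6*I*pi/7)), {4}: (exp(4*I*pi/7))*(exp(-6*I*pi/7)), {5}: (exp(-2*I*pi/7))*(exp(-4*I*pi/7)), {6}: (exp(6*I*pi/7))*(exp(-2*I*pi/7))
so (chi_4 * chi_1) takes values
  {0} -> 1, {1} -> exp(-4*I*pi/7), {2} -> exp(6*I*pi/7), {3} -> exp(2*I*pi/7), {4} -> exp(-2*I*pi/7), {5} -> exp(-6*I*pi/7), {6} -> exp(4*I*pi/7).
Now take the inner product of this character with each irreducible chi from the table, <chi_4*chi_1, chi> = (1/7) sum_C |C| (chi_4*chi_1)(C) conj(chi(C)):
  <chi_4*chi_1, chi_0> = (1/7)[1*(1)*conj(1) + 1*(exp(-4*I*pi/7))*conj(1) + 1*(exp(6*I*pi/7))*conj(1) + 1*(exp(2*I*pi/7))*conj(1) + 1*(exp(-2*I*pi/7))*conj(1) + 1*(exp(-6*I*pi/7))*conj(1) + 1*(exp(4*I*pi/7))*conj(1)]
      = (1/7)[(1) + (exp(-4*I*pi/7)) + (exp(6*I*pi/7)) + (exp(2*I*pi/7)) + (exp(-2*I*pi/7)) + (exp(-6*I*pi/7)) + (exp(4*I*pi/7))] = 0/7 = 0
  <chi_4*chi_1, chi_1> = (1/7)[1*(1)*conj(1) + 1*(exp(-4*I*pi/7))*conj(exp(2*I*pi/7)) + 1*(exp(6*I*pi/7))*conj(exp(4*I*pi/7)) + 1*(exp(2*I*pi/7))*conj(exp(6*I*pi/7)) + 1*(exp(-2*I*pi/7))*conj(exp(-6*I*pi/7)) + 1*(exp(-6*I*pi/7))*conj(exp(-4*I*pi/7)) + 1*(exp(4*I*pi/7))*conj(exp(-2*I*pi/7))]
      = (1/7)[(1) + (exp(-6*I*pi/7)) + (exp(2*I*pi/7)) + (exp(-4*I*pi/7)) + (exp(4*I*pi/7)) + (exp(-2*I*pi/7)) + (exp(6*I*pi/7))] = 0/7 = 0
  <chi_4*chi_1, chi_2> = (1/7)[1*(1)*conj(1) + 1*(exp(-4*I*pi/7))*conj(exp(4*I*pi/7)) + 1*(exp(6*I*pi/7))*conj(exp(-6*I*pi/7)) + 1*(exp(2*I*pi/7))*conj(exp(-2*I*pi/7)) + 1*(exp(-2*I*pi/7))*conj(exp(2*I*pi/7)) + 1*(exp(-6*I*pi/7))*conj(exp(6*I*pi/7)) + 1*(exp(4*I*pi/7))*conj(exp(-4*I*pi/7))]
      = (1/7)[(1) + (exp(6*I*pi/7)) + (exp(-2*I*pi/7)) + (exp(4*I*pi/7)) + (exp(-4*I*pi/7)) + (exp(2*I*pi/7)) + (exp(-6*I*pi/7))] = 0/7 = 0
  <chi_4*chi_1, chi_3> = (1/7)[1*(1)*conj(1) + 1*(exp(-4*I*pi/7))*conj(exp(6*I*pi/7)) + 1*(exp(6*I*pi/7))*conj(exp(-2*I*pi/7)) + 1*(exp(2*I*pi/7))*conj(exp(4*I*pi/7)) + 1*(exp(-2*I*pi/7))*conj(exp(-4*I*pi/7)) + 1*(exp(-6*I*pi/7))*conj(exp(2*I*pi/7)) + 1*(exp(4*I*pi/7))*conj(exp(-6*I*pi/7))]
      = (1/7)[(1) + (exp(4*I*pi/7)) + (exp(-6*I*pi/7)) + (exp(-2*I*pi/7)) + (exp(2*I*pi/7)) + (exp(6*I*pi/7)) + (exp(-4*I*pi/7))] = 0/7 = 0
  <chi_4*chi_1, chi_4> = (1/7)[1*(1)*conj(1) + 1*(exp(-4*I*pi/7))*conj(exp(-6*I*pi/7)) + 1*(exp(6*I*pi/7))*conj(exp(2*I*pi/7)) + 1*(exp(2*I*pi/7))*conj(exp(-4*I*pi/7)) + 1*(exp(-2*I*pi/7))*conj(exp(4*I*pi/7)) + 1*(exp(-6*I*pi/7))*conj(exp(-2*I*pi/7)) + 1*(exp(4*I*pi/7))*conj(exp(6*I*pi/7))]
      = (1/7)[(1) + (exp(2*I*pi/7)) + (exp(4*I*pi/7)) + (exp(6*I*pi/7)) + (exp(-6*I*pi/7)) + (exp(-4*I*pi/7)) + (exp(-2*I*pi/7))] = 0/7 = 0
  <chi_4*chi_1, chi_5> = (1/7)[1*(1)*conj(1) + 1*(exp(-4*I*pi/7))*conj(exp(-4*I*pi/7)) + 1*(exp(6*I*pi/7))*conj(exp(6*I*pi/7)) + 1*(exp(2*I*pi/7))*conj(exp(2*I*pi/7)) + 1*(exp(-2*I*pi/7))*conj(exp(-2*I*pi/7)) + 1*(exp(-6*I*pi/7))*conj(exp(-6*I*pi/7)) + 1*(exp(4*I*pi/7))*conj(exp(4*I*pi/7))]
      = (1/7)[(1) + (1) + (1) + (1) + (1) + (1) + (1)] = 7/7 = 1
  <chi_4*chi_1, chi_6> = (1/7)[1*(1)*conj(1) + 1*(exp(-4*I*pi/7))*conj(exp(-2*I*pi/7)) + 1*(exp(6*I*pi/7))*conj(exp(-4*I*pi/7)) + 1*(exp(2*I*pi/7))*conj(exp(-6*I*pi/7)) + 1*(exp(-2*I*pi/7))*conj(exp(6*I*pi/7)) + 1*(exp(-6*I*pi/7))*conj(exp(4*I*pi/7)) + 1*(exp(4*I*pi/7))*conj(exp(2*I*pi/7))]
      = (1/7)[(1) + (exp(-2*I*pi/7)) + (exp(-4*I*pi/7)) + (exp(-6*I*pi/7)) + (exp(6*I*pi/7)) + (exp(4*I*pi/7)) + (exp(2*I*pi/7))] = 0/7 = 0
(Exp terms are combined using exp(i*s)*conj(exp(i*t)) = exp(i*(s-t)), and sums of them are collapsed using the identity that for every m > 1 the m distinct m-th roots of unity sum to 0, e.g. 1 + exp(2*I*pi/3) + exp(-2*I*pi/3) = 0.)
Hence the multiplicities are chi_5: 1. Dimension check: dim(chi_4)*dim(chi_1) = 1*1 = 1 and sum (mult * dim) = 1*1 = 1.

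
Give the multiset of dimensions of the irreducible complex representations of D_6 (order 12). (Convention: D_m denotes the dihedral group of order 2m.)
Dimensions: 1, 1, 1, 1, 2, 2

Details: There are 6 irreducibles (= number of conjugacy classes). Their dimensions d_i satisfy sum d_i^2 = |G| = 12: 1 + 1 + 1 + 1 + 4 + 4 = 12.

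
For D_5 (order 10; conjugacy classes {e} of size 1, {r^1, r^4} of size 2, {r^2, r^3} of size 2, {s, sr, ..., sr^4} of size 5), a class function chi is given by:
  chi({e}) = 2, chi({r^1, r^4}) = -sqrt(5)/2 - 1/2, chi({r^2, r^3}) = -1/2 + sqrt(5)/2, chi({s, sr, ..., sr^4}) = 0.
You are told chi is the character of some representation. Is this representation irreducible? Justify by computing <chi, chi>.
Irreducible: <chi, chi> = 1.

Why: <chi, chi> = (1/|G|) sum_C |C| * |chi(C)|^2 = (1/10)[1*|2|^2 + 2*|-sqrt(5)/2 - 1/2|^2 + 2*|-1/2 + sqrt(5)/2|^2 + 5*|0|^2]
  = (1/10)[(4) + (sqrt(5) + 3) + (3 - sqrt(5)) + (0)] = 10/10 = 1.
A character is irreducible iff <chi, chi> = 1, so this representation is irreducible.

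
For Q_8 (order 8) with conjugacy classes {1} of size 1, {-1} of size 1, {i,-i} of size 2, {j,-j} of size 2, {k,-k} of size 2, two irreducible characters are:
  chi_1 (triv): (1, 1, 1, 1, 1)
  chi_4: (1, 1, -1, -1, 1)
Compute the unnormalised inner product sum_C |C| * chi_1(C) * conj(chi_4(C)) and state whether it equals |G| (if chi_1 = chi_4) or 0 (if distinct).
Sum = 0; so <chi_1, chi_4> = 0 (distinct irreducibles are orthogonal).

Compute term by term over conjugacy classes (|C| * chi_1(C) * conj(chi_4(C))):
  1*(1)*conj(1) + 1*(1)*conj(1) + 2*(1)*conj(-1) + 2*(1)*conj(-1) + 2*(1)*conj(1)
  = (1) + (1) + (-2) + (-2) + (2)
  = 0.
Dividing by |G| = 8 gives 0/8 = 0, matching the row-orthogonality relation <chi_1, chi_4> = [chi_1 = chi_4].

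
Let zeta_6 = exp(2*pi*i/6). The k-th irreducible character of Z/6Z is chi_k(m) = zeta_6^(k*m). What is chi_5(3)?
chi_5(3) = zeta_6^15 = -1

Reasoning: chi_5(3) = zeta_6^(5*3) = zeta_6^15. Since zeta_6^6 = 1, this equals zeta_6^3 = exp(2*pi*i*3/6) = -1.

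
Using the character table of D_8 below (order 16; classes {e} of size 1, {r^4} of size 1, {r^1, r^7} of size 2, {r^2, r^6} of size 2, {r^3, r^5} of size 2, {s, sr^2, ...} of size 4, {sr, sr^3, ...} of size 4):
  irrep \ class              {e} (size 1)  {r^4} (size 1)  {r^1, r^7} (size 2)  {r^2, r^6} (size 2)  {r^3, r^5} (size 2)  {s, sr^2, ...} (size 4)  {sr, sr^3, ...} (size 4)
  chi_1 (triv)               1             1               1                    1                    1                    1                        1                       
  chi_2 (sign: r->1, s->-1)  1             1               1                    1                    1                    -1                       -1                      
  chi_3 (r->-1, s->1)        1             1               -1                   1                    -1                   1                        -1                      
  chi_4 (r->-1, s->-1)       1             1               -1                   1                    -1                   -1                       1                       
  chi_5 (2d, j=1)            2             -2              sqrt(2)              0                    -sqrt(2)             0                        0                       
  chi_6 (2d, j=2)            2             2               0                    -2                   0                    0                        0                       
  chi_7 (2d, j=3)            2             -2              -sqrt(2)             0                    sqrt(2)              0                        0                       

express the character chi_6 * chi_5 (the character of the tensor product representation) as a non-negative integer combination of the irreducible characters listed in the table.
chi_6 tensor chi_5 = chi_5 + chi_7 (all other irreducibles have multiplicity 0).

Proof sketch: The character of a tensor product is the pointwise product (chi_6 * chi_5)(C) = chi_6(C) * chi_5(C):
  {e}: (2)*(2), {r^4}: (2)*(-2), {r^1, r^7}: (0)*(sqrt(2)), {r^2, r^6}: (-2)*(0), {r^3, r^5}: (0)*(-sqrt(2)), {s, sr^2, ...}: (0)*(0), {sr, sr^3, ...}: (0)*(0)
so (chi_6 * chi_5) takes values
  {e} -> 4, {r^4} -> -4, {r^1, r^7} -> 0, {r^2, r^6} -> 0, {r^3, r^5} -> 0, {s, sr^2, ...} -> 0, {sr, sr^3, ...} -> 0.
Now take the inner product of this character with each irreducible chi from the table, <chi_6*chi_5, chi> = (1/16) sum_C |C| (chi_6*chi_5)(C) conj(chi(C)):
  <chi_6*chi_5, chi_1> = (1/16)[1*(4)*conj(1) + 1*(-4)*conj(1) + 2*(0)*conj(1) + 2*(0)*conj(1) + 2*(0)*conj(1) + 4*(0)*conj(1) + 4*(0)*conj(1)]
      = (1/16)[(4) + (-4) + (0) + (0) + (0) + (0) + (0)] = 0/16 = 0
  <chi_6*chi_5, chi_2> = (1/16)[1*(4)*conj(1) + 1*(-4)*conj(1) + 2*(0)*conj(1) + 2*(0)*conj(1) + 2*(0)*conj(1) + 4*(0)*conj(-1) + 4*(0)*conj(-1)]
      = (1/16)[(4) + (-4) + (0) + (0) + (0) + (0) + (0)] = 0/16 = 0
  <chi_6*chi_5, chi_3> = (1/16)[1*(4)*conj(1) + 1*(-4)*conj(1) + 2*(0)*conj(-1) + 2*(0)*conj(1) + 2*(0)*conj(-1) + 4*(0)*conj(1) + 4*(0)*conj(-1)]
      = (1/16)[(4) + (-4) + (0) + (0) + (0) + (0) + (0)] = 0/16 = 0
  <chi_6*chi_5, chi_4> = (1/16)[1*(4)*conj(1) + 1*(-4)*conj(1) + 2*(0)*conj(-1) + 2*(0)*conj(1) + 2*(0)*conj(-1) + 4*(0)*conj(-1) + 4*(0)*conj(1)]
      = (1/16)[(4) + (-4) + (0) + (0) + (0) + (0) + (0)] = 0/16 = 0
  <chi_6*chi_5, chi_5> = (1/16)[1*(4)*conj(2) + 1*(-4)*conj(-2) + 2*(0)*conj(sqrt(2)) + 2*(0)*conj(0) + 2*(0)*conj(-sqrt(2)) + 4*(0)*conj(0) + 4*(0)*conj(0)]
      = (1/16)[(8) + (8) + (0) + (0) + (0) + (0) + (0)] = 16/16 = 1
  <chi_6*chi_5, chi_6> = (1/16)[1*(4)*conj(2) + 1*(-4)*conj(2) + 2*(0)*conj(0) + 2*(0)*conj(-2) + 2*(0)*conj(0) + 4*(0)*conj(0) + 4*(0)*conj(0)]
      = (1/16)[(8) + (-8) + (0) + (0) + (0) + (0) + (0)] = 0/16 = 0
  <chi_6*chi_5, chi_7> = (1/16)[1*(4)*conj(2) + 1*(-4)*conj(-2) + 2*(0)*conj(-sqrt(2)) + 2*(0)*conj(0) + 2*(0)*conj(sqrt(2)) + 4*(0)*conj(0) + 4*(0)*conj(0)]
      = (1/16)[(8) + (8) + (0) + (0) + (0) + (0) + (0)] = 16/16 = 1
Hence the multiplicities are chi_5: 1, chi_7: 1. Dimension check: dim(chi_6)*dim(chi_5) = 2*2 = 4 and sum (mult * dim) = 1*2 + 1*2 = 4.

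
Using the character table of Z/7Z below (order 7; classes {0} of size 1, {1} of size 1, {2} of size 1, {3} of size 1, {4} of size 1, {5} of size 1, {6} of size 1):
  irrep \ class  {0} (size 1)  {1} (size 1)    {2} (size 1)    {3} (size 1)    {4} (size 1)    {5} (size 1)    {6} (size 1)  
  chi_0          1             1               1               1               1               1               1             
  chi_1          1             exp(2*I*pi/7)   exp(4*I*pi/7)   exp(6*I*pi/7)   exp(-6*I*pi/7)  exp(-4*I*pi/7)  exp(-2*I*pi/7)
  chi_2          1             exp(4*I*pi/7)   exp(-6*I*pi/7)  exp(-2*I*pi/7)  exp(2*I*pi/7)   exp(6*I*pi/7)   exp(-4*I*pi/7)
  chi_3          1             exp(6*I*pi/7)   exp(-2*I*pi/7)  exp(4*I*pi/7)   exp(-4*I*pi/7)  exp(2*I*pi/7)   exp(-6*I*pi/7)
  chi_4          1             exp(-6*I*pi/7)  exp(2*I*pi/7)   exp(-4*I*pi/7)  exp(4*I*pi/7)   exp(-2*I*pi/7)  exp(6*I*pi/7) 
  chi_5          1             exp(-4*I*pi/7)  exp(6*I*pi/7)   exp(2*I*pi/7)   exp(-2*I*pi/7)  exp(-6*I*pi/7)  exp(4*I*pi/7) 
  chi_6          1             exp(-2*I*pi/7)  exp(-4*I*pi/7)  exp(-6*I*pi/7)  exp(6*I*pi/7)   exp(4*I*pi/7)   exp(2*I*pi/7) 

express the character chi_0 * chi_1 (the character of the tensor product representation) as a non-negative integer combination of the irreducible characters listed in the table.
chi_0 tensor chi_1 = chi_1 (all other irreducibles have multiplicity 0).

Justification: The character of a tensor product is the pointwise product (chi_0 * chi_1)(C) = chi_0(C) * chi_1(C):
  {0}: (1)*(1), {1}: (1)*(exp(2*I*pi/7)), {2}: (1)*(exp(4*I*pi/7)), {3}: (1)*(exp(6*I*pi/7)), {4}: (1)*(exp(-6*I*pi/7)), {5}: (1)*(exp(-4*I*pi/7)), {6}: (1)*(exp(-2*I*pi/7))
so (chi_0 * chi_1) takes values
  {0} -> 1, {1} -> exp(2*I*pi/7), {2} -> exp(4*I*pi/7), {3} -> exp(6*I*pi/7), {4} -> exp(-6*I*pi/7), {5} -> exp(-4*I*pi/7), {6} -> exp(-2*I*pi/7).
Now take the inner product of this character with each irreducible chi from the table, <chi_0*chi_1, chi> = (1/7) sum_C |C| (chi_0*chi_1)(C) conj(chi(C)):
  <chi_0*chi_1, chi_0> = (1/7)[1*(1)*conj(1) + 1*(exp(2*I*pi/7))*conj(1) + 1*(exp(4*I*pi/7))*conj(1) + 1*(exp(6*I*pi/7))*conj(1) + 1*(exp(-6*I*pi/7))*conj(1) + 1*(exp(-4*I*pi/7))*conj(1) + 1*(exp(-2*I*pi/7))*conj(1)]
      = (1/7)[(1) + (exp(2*I*pi/7)) + (exp(4*I*pi/7)) + (exp(6*I*pi/7)) + (exp(-6*I*pi/7)) + (exp(-4*I*pi/7)) + (exp(-2*I*pi/7))] = 0/7 = 0
  <chi_0*chi_1, chi_1> = (1/7)[1*(1)*conj(1) + 1*(exp(2*I*pi/7))*conj(exp(2*I*pi/7)) + 1*(exp(4*I*pi/7))*conj(exp(4*I*pi/7)) + 1*(exp(6*I*pi/7))*conj(exp(6*I*pi/7)) + 1*(exp(-6*I*pi/7))*conj(exp(-6*I*pi/7)) + 1*(exp(-4*I*pi/7))*conj(exp(-4*I*pi/7)) + 1*(exp(-2*I*pi/7))*conj(exp(-2*I*pi/7))]
      = (1/7)[(1) + (1) + (1) + (1) + (1) + (1) + (1)] = 7/7 = 1
  <chi_0*chi_1, chi_2> = (1/7)[1*(1)*conj(1) + 1*(exp(2*I*pi/7))*conj(exp(4*I*pi/7)) + 1*(exp(4*I*pi/7))*conj(exp(-6*I*pi/7)) + 1*(exp(6*I*pi/7))*conj(exp(-2*I*pi/7)) + 1*(exp(-6*I*pi/7))*conj(exp(2*I*pi/7)) + 1*(exp(-4*I*pi/7))*conj(exp(6*I*pi/7)) + 1*(exp(-2*I*pi/7))*conj(exp(-4*I*pi/7))]
      = (1/7)[(1) + (exp(-2*I*pi/7)) + (exp(-4*I*pi/7)) + (exp(-6*I*pi/7)) + (exp(6*I*pi/7)) + (exp(4*I*pi/7)) + (exp(2*I*pi/7))] = 0/7 = 0
  <chi_0*chi_1, chi_3> = (1/7)[1*(1)*conj(1) + 1*(exp(2*I*pi/7))*conj(exp(6*I*pi/7)) + 1*(exp(4*I*pi/7))*conj(exp(-2*I*pi/7)) + 1*(exp(6*I*pi/7))*conj(exp(4*I*pi/7)) + 1*(exp(-6*I*pi/7))*conj(exp(-4*I*pi/7)) + 1*(exp(-4*I*pi/7))*conj(exp(2*I*pi/7)) + 1*(exp(-2*I*pi/7))*conj(exp(-6*I*pi/7))]
      = (1/7)[(1) + (exp(-4*I*pi/7)) + (exp(6*I*pi/7)) + (exp(2*I*pi/7)) + (exp(-2*I*pi/7)) + (exp(-6*I*pi/7)) + (exp(4*I*pi/7))] = 0/7 = 0
  <chi_0*chi_1, chi_4> = (1/7)[1*(1)*conj(1) + 1*(exp(2*I*pi/7))*conj(exp(-6*I*pi/7)) + 1*(exp(4*I*pi/7))*conj(exp(2*I*pi/7)) + 1*(exp(6*I*pi/7))*conj(exp(-4*I*pi/7)) + 1*(exp(-6*I*pi/7))*conj(exp(4*I*pi/7)) + 1*(exp(-4*I*pi/7))*conj(exp(-2*I*pi/7)) + 1*(exp(-2*I*pi/7))*conj(exp(6*I*pi/7))]
      = (1/7)[(1) + (exp(-6*I*pi/7)) + (exp(2*I*pi/7)) + (exp(-4*I*pi/7)) + (exp(4*I*pi/7)) + (exp(-2*I*pi/7)) + (exp(6*I*pi/7))] = 0/7 = 0
  <chi_0*chi_1, chi_5> = (1/7)[1*(1)*conj(1) + 1*(exp(2*I*pi/7))*conj(exp(-4*I*pi/7)) + 1*(exp(4*I*pi/7))*conj(exp(6*I*pi/7)) + 1*(exp(6*I*pi/7))*conj(exp(2*I*pi/7)) + 1*(exp(-6*I*pi/7))*conj(exp(-2*I*pi/7)) + 1*(exp(-4*I*pi/7))*conj(exp(-6*I*pi/7)) + 1*(exp(-2*I*pi/7))*conj(exp(4*I*pi/7))]
      = (1/7)[(1) + (exp(6*I*pi/7)) + (exp(-2*I*pi/7)) + (exp(4*I*pi/7)) + (exp(-4*I*pi/7)) + (exp(2*I*pi/7)) + (exp(-6*I*pi/7))] = 0/7 = 0
  <chi_0*chi_1, chi_6> = (1/7)[1*(1)*conj(1) + 1*(exp(2*I*pi/7))*conj(exp(-2*I*pi/7)) + 1*(exp(4*I*pi/7))*conj(exp(-4*I*pi/7)) + 1*(exp(6*I*pi/7))*conj(exp(-6*I*pi/7)) + 1*(exp(-6*I*pi/7))*conj(exp(6*I*pi/7)) + 1*(exp(-4*I*pi/7))*conj(exp(4*I*pi/7)) + 1*(exp(-2*I*pi/7))*conj(exp(2*I*pi/7))]
      = (1/7)[(1) + (exp(4*I*pi/7)) + (exp(-6*I*pi/7)) + (exp(-2*I*pi/7)) + (exp(2*I*pi/7)) + (exp(6*I*pi/7)) + (exp(-4*I*pi/7))] = 0/7 = 0
(Exp terms are combined using exp(i*s)*conj(exp(i*t)) = exp(i*(s-t)), and sums of them are collapsed using the identity that for every m > 1 the m distinct m-th roots of unity sum to 0, e.g. 1 + exp(2*I*pi/3) + exp(-2*I*pi/3) = 0.)
Hence the multiplicities are chi_1: 1. Dimension check: dim(chi_0)*dim(chi_1) = 1*1 = 1 and sum (mult * dim) = 1*1 = 1.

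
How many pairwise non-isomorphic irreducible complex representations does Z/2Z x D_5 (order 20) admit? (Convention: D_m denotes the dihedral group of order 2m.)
8

Reasoning: The number of irreducible complex representations of a finite group equals its number of conjugacy classes. For a direct product, #classes(G x H) = #classes(G) * #classes(H). Z/2Z has 2 classes (abelian), D_5 has 4 classes, so 2 * 4 = 8, so Z/2Z x D_5 (order 20) has exactly 8 irreducible complex representations.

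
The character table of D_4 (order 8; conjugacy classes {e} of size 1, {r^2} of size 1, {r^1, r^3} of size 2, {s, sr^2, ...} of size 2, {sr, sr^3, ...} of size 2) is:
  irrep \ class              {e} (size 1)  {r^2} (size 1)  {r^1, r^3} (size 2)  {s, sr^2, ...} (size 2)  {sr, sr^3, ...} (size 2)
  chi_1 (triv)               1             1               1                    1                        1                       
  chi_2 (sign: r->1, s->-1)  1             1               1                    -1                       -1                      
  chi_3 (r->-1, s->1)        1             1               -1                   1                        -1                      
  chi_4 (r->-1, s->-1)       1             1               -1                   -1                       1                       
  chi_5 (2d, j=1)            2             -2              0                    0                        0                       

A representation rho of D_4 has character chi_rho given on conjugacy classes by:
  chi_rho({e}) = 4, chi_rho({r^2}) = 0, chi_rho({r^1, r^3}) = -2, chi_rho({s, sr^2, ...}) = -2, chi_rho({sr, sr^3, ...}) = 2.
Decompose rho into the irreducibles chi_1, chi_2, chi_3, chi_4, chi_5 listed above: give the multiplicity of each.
Multiplicities: chi_1: 0, chi_2: 0, chi_3: 0, chi_4: 2, chi_5: 1.

Proof sketch: Use <chi_rho, chi> = (1/|G|) sum_C |C| * chi_rho(C) * conj(chi(C)) with |G| = 8 for each irreducible chi in the table:
  <chi_rho, chi_1> = (1/8)[1*(4)*conj(1) + 1*(0)*conj(1) + 2*(-2)*conj(1) + 2*(-2)*conj(1) + 2*(2)*conj(1)]
      = (1/8)[(4) + (0) + (-4) + (-4) + (4)] = 0/8 = 0
  <chi_rho, chi_2> = (1/8)[1*(4)*conj(1) + 1*(0)*conj(1) + 2*(-2)*conj(1) + 2*(-2)*conj(-1) + 2*(2)*conj(-1)]
      = (1/8)[(4) + (0) + (-4) + (4) + (-4)] = 0/8 = 0
  <chi_rho, chi_3> = (1/8)[1*(4)*conj(1) + 1*(0)*conj(1) + 2*(-2)*conj(-1) + 2*(-2)*conj(1) + 2*(2)*conj(-1)]
      = (1/8)[(4) + (0) + (4) + (-4) + (-4)] = 0/8 = 0
  <chi_rho, chi_4> = (1/8)[1*(4)*conj(1) + 1*(0)*conj(1) + 2*(-2)*conj(-1) + 2*(-2)*conj(-1) + 2*(2)*conj(1)]
      = (1/8)[(4) + (0) + (4) + (4) + (4)] = 16/8 = 2
  <chi_rho, chi_5> = (1/8)[1*(4)*conj(2) + 1*(0)*conj(-2) + 2*(-2)*conj(0) + 2*(-2)*conj(0) + 2*(2)*conj(0)]
      = (1/8)[(8) + (0) + (0) + (0) + (0)] = 8/8 = 1
Dimension check: dim(rho) = sum (mult * dim) = 0*1 + 0*1 + 0*1 + 2*1 + 1*2 = 4 = chi_rho(e) = 4.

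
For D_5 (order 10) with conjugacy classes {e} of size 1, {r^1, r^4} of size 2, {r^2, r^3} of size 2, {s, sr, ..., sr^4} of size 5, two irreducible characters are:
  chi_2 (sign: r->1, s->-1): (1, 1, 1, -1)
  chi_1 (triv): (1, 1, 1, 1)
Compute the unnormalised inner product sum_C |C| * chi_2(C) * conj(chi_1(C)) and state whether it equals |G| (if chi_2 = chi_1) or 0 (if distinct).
Sum = 0; so <chi_2, chi_1> = 0 (distinct irreducibles are orthogonal).

Reasoning: Compute term by term over conjugacy classes (|C| * chi_2(C) * conj(chi_1(C))):
  1*(1)*conj(1) + 2*(1)*conj(1) + 2*(1)*conj(1) + 5*(-1)*conj(1)
  = (1) + (2) + (2) + (-5)
  = 0.
Dividing by |G| = 10 gives 0/10 = 0, matching the row-orthogonality relation <chi_2, chi_1> = [chi_2 = chi_1].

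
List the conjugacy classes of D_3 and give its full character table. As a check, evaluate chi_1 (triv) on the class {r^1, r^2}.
Conjugacy classes: {e} of size 1, {r^1, r^2} of size 2, {s, sr, ..., sr^2} of size 3.
Character table:
  irrep \ class              {e} (size 1)  {r^1, r^2} (size 2)  {s, sr, ..., sr^2} (size 3)
  chi_1 (triv)               1             1                    1                          
  chi_2 (sign: r->1, s->-1)  1             1                    -1                         
  chi_3 (2d, j=1)            2             -1                   0                          

Spot check: chi_1 (triv) on {r^1, r^2} = 1.

Details: D_3 has order 2*3 = 6 with 3 conjugacy classes, hence 3 irreducibles. Sum of squared dims 1 + 1 + 4 = 6 = |G|. Linear characters come from the abelianisation; the 2-dimensional irreps have character r^k -> 2*cos(2*pi*j*k/3), reflections -> 0.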